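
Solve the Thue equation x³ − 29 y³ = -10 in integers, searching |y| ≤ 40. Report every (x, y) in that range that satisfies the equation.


The equation is x³ - 29y³ = -10. For fixed y, x³ = 29·y³ − 10, so a solution requires the RHS to be a perfect cube.
Strategy: iterate y from -40 to 40, compute RHS = 29·y³ − 10, and check whether it is a (positive or negative) perfect cube.
Check small values of y:
  y = 0: RHS = -10 is not a perfect cube.
  y = 1: RHS = 19 is not a perfect cube.
  y = -1: RHS = -39 is not a perfect cube.
  y = 2: RHS = 222 is not a perfect cube.
  y = -2: RHS = -242 is not a perfect cube.
  y = 3: RHS = 773 is not a perfect cube.
  y = -3: RHS = -793 is not a perfect cube.
Continuing the search up to |y| = 40 finds no solutions either.
No (x, y) in the scanned range satisfies the equation.

No integer solutions with |y| ≤ 40.


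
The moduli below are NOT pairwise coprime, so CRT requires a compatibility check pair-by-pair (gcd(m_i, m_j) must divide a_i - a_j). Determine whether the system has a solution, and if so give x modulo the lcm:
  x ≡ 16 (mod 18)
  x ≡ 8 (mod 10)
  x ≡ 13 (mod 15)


Moduli 18, 10, 15 are not pairwise coprime, so CRT works modulo lcm(m_i) when all pairwise compatibility conditions hold.
Pairwise compatibility: gcd(m_i, m_j) must divide a_i - a_j for every pair.
Merge one congruence at a time:
  Start: x ≡ 16 (mod 18).
  Combine with x ≡ 8 (mod 10): gcd(18, 10) = 2; 8 - 16 = -8, which IS divisible by 2, so compatible.
    Write x = 16 + 18·t and substitute into x ≡ 8 (mod 10): 18·t ≡ 8 − 16 = -8 (mod 10).
    Divide the congruence (and modulus) by g = 2: 9·t ≡ -4 (mod 5).
    Reduce coefficients mod 5: 4·t ≡ 1 (mod 5).
    The inverse of 4 mod 5 is 4 (since 4·4 = 16 = 3·5 + 1), so t ≡ 4·1 = 4 ≡ 4 (mod 5).
    Then x = 16 + 18·4 = 88, valid modulo lcm(18, 10) = 90: x ≡ 88 (mod 90).
  Combine with x ≡ 13 (mod 15): gcd(90, 15) = 15; 13 - 88 = -75, which IS divisible by 15, so compatible.
    Write x = 88 + 90·t and substitute into x ≡ 13 (mod 15): 90·t ≡ 13 − 88 = -75 (mod 15).
    Divide the congruence (and modulus) by g = 15: 6·t ≡ -5 (mod 1).
    Modulo 1 every t works; take t = 0.
    Then x = 88 + 90·0 = 88, valid modulo lcm(90, 15) = 90: x ≡ 88 (mod 90).
Verify: 88 mod 18 = 16, 88 mod 10 = 8, 88 mod 15 = 13.

x ≡ 88 (mod 90).


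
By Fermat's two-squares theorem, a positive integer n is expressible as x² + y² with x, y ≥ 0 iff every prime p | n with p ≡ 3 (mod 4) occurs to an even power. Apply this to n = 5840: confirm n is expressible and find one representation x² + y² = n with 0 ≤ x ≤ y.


Step 1: Factor n = 5840 = 2^4 · 5 · 73.
Step 2: Check the mod-4 condition on each prime factor: 2 = 2 (special); 5 ≡ 1 (mod 4), exponent 1; 73 ≡ 1 (mod 4), exponent 1.
All primes ≡ 3 (mod 4) appear to even exponent (or don't appear), so by the two-squares theorem n IS expressible as a sum of two squares.
Step 3: Build a representation. Group n = k² · m with k = 4 and m = 5 · 73 = 365 (a product of primes ≡ 1 (mod 4)); a representation of m scales to one of n via (k·x)² + (k·y)² = k²(x² + y²). Each prime p ≡ 1 (mod 4) is itself a sum of two squares; find a² by testing p − a² for a perfect square:
  5: 5 − 1² = 4 = 2² ⇒ 5 = 1² + 2².
  73: 73 − 1² = 72, 73 − 2² = 69, 73 − 3² = 64 = 8² ⇒ 73 = 3² + 8².
  Combine using the Brahmagupta–Fibonacci identity (a² + b²)(c² + d²) = (ac − bd)² + (ad + bc)² = (ac + bd)² + (ad − bc)²:
  5 · 73 = 365: from (1² + 2²)(3² + 8²), take (1·3 − 2·8, 1·8 + 2·3) = (3 − 16, 8 + 6) = (-13, 14); dropping signs (only squares matter) gives (13, 14); check 13² + 14² = 169 + 196 = 365 ✓.
  Scale by k = 4: (4·13, 4·14) = (52, 56).
Step 4: Order so x ≤ y and verify: 52² + 56² = 2704 + 3136 = 5840 = n. ✓

n = 5840 = 52² + 56² (one valid representation with x ≤ y).


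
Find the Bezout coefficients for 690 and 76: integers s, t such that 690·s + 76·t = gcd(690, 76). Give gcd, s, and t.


Euclidean algorithm on (690, 76) — divide until remainder is 0:
  690 = 9 · 76 + 6
  76 = 12 · 6 + 4
  6 = 1 · 4 + 2
  4 = 2 · 2 + 0
gcd(690, 76) = 2.
Track Bezout coefficients alongside the remainders: start with r₀ = 690 = a·1 + b·0 (s = 1, t = 0) and r₁ = 76 = a·0 + b·1 (s = 0, t = 1); each new remainder r_{k+1} = r_{k-1} − q_k·r_k inherits s_{k+1} = s_{k-1} − q_k·s_k, t_{k+1} = t_{k-1} − q_k·t_k, so r_k = a·s_k + b·t_k at every step:
  q = 9: r = 6, s = 1 − 9·0 = 1, t = 0 − 9·1 = -9  (check: 690·1 + 76·(-9) = 6)
  q = 12: r = 4, s = 0 − 12·1 = -12, t = 1 − 12·(-9) = 109  (check: 690·(-12) + 76·109 = 4)
  q = 1: r = 2, s = 1 − 1·(-12) = 13, t = -9 − 1·109 = -118  (check: 690·13 + 76·(-118) = 2)
The row with r = 2 (the gcd) gives the Bezout coefficients s = 13, t = -118.
Result: 690 · (13) + 76 · (-118) = 2.

gcd(690, 76) = 2; s = 13, t = -118 (check: 690·13 + 76·(-118) = 2).


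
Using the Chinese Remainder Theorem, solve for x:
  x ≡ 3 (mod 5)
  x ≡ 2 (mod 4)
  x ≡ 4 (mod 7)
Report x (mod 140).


Moduli 5, 4, 7 are pairwise coprime; by CRT there is a unique solution modulo M = 5 · 4 · 7 = 140.
Solve pairwise, accumulating the modulus:
  Start with x ≡ 3 (mod 5).
  Combine with x ≡ 2 (mod 4): since gcd(5, 4) = 1, we get a unique residue mod 20.
    Write x = 3 + 5·t and substitute into x ≡ 2 (mod 4): 5·t ≡ 2 − 3 = -1 (mod 4).
    Reduce coefficients mod 4: 1·t ≡ 3 (mod 4).
    So t ≡ 3 (mod 4).
    Then x = 3 + 5·3 = 18, valid modulo lcm(5, 4) = 20: x ≡ 18 (mod 20).
  Combine with x ≡ 4 (mod 7): since gcd(20, 7) = 1, we get a unique residue mod 140.
    Write x = 18 + 20·t and substitute into x ≡ 4 (mod 7): 20·t ≡ 4 − 18 = -14 (mod 7).
    Reduce coefficients mod 7: 6·t ≡ 0 (mod 7).
    The inverse of 6 mod 7 is 6 (since 6·6 = 36 = 5·7 + 1), so t ≡ 6·0 = 0 ≡ 0 (mod 7).
    Then x = 18 + 20·0 = 18, valid modulo lcm(20, 7) = 140: x ≡ 18 (mod 140).
Verify: 18 mod 5 = 3 ✓, 18 mod 4 = 2 ✓, 18 mod 7 = 4 ✓.

x ≡ 18 (mod 140).


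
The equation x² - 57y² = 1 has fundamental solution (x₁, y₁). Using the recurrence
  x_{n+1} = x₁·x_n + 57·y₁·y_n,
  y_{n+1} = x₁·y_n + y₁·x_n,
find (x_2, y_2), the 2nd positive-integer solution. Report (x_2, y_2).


Step 1: Find the fundamental solution (x₁, y₁) of x² - 57y² = 1.
  Expand √57 as a continued fraction. a₀ = ⌊√57⌋ = 7; iterate m_{k+1} = d_k·a_k − m_k, d_{k+1} = (57 − m_{k+1}²)/d_k, a_{k+1} = ⌊(a₀ + m_{k+1})/d_{k+1}⌋ (starting m₀ = 0, d₀ = 1), with convergents p_k = a_k·p_{k-1} + p_{k-2}, q_k = a_k·q_{k-1} + q_{k-2} (p₋₁ = 1, q₋₁ = 0):
  k = 0: a₀ = 7; p₀/q₀ = 7/1; p₀² − 57·q₀² = 49 − 57 = -8.
  k = 1: m = 7, d = 8, a = ⌊(7 + 7)/8⌋ = 1; p/q = (1·7 + 1)/(1·1 + 0) = 8/1; p² − 57·q² = 64 − 57 = 7.
  k = 2: m = 1, d = 7, a = ⌊(7 + 1)/7⌋ = 1; p/q = (1·8 + 7)/(1·1 + 1) = 15/2; p² − 57·q² = 225 − 228 = -3.
  k = 3: m = 6, d = 3, a = ⌊(7 + 6)/3⌋ = 4; p/q = (4·15 + 8)/(4·2 + 1) = 68/9; p² − 57·q² = 4624 − 4617 = 7.
  k = 4: m = 6, d = 7, a = ⌊(7 + 6)/7⌋ = 1; p/q = (1·68 + 15)/(1·9 + 2) = 83/11; p² − 57·q² = 6889 − 6897 = -8.
  k = 5: m = 1, d = 8, a = ⌊(7 + 1)/8⌋ = 1; p/q = (1·83 + 68)/(1·11 + 9) = 151/20; p² − 57·q² = 22801 − 22800 = 1.
  The first convergent with p² − 57·q² = 1 gives the fundamental solution (x₁, y₁) = (151, 20).
Step 2: Apply the recurrence (x_{n+1}, y_{n+1}) = (x₁x_n + 57y₁y_n, x₁y_n + y₁x_n) repeatedly.
  From (x_1, y_1) = (151, 20): x_2 = 151·151 + 57·20·20 = 45601; y_2 = 151·20 + 20·151 = 6040.
Step 3: Verify x_2² - 57·y_2² = 2079451201 - 2079451200 = 1 (should be 1). ✓

(x_1, y_1) = (151, 20); (x_2, y_2) = (45601, 6040).


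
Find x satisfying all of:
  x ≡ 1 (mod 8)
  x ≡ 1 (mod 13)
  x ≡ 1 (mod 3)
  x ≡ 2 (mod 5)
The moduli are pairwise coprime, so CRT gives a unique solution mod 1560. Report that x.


Product of moduli M = 8 · 13 · 3 · 5 = 1560.
Merge one congruence at a time:
  Start: x ≡ 1 (mod 8).
  Combine with x ≡ 1 (mod 13); new modulus lcm = 104.
    Write x = 1 + 8·t and substitute into x ≡ 1 (mod 13): 8·t ≡ 1 − 1 = 0 (mod 13).
    The inverse of 8 mod 13 is 5 (since 8·5 = 40 = 3·13 + 1), so t ≡ 5·0 = 0 ≡ 0 (mod 13).
    Then x = 1 + 8·0 = 1, valid modulo lcm(8, 13) = 104: x ≡ 1 (mod 104).
  Combine with x ≡ 1 (mod 3); new modulus lcm = 312.
    Write x = 1 + 104·t and substitute into x ≡ 1 (mod 3): 104·t ≡ 1 − 1 = 0 (mod 3).
    Reduce coefficients mod 3: 2·t ≡ 0 (mod 3).
    The inverse of 2 mod 3 is 2 (since 2·2 = 4 = 1·3 + 1), so t ≡ 2·0 = 0 ≡ 0 (mod 3).
    Then x = 1 + 104·0 = 1, valid modulo lcm(104, 3) = 312: x ≡ 1 (mod 312).
  Combine with x ≡ 2 (mod 5); new modulus lcm = 1560.
    Write x = 1 + 312·t and substitute into x ≡ 2 (mod 5): 312·t ≡ 2 − 1 = 1 (mod 5).
    Reduce coefficients mod 5: 2·t ≡ 1 (mod 5).
    The inverse of 2 mod 5 is 3 (since 2·3 = 6 = 1·5 + 1), so t ≡ 3·1 = 3 ≡ 3 (mod 5).
    Then x = 1 + 312·3 = 937, valid modulo lcm(312, 5) = 1560: x ≡ 937 (mod 1560).
Verify against each original: 937 mod 8 = 1, 937 mod 13 = 1, 937 mod 3 = 1, 937 mod 5 = 2.

x ≡ 937 (mod 1560).


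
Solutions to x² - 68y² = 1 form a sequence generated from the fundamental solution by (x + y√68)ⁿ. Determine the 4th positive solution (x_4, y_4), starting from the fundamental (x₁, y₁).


Step 1: Find the fundamental solution (x₁, y₁) of x² - 68y² = 1.
  Expand √68 as a continued fraction. a₀ = ⌊√68⌋ = 8; iterate m_{k+1} = d_k·a_k − m_k, d_{k+1} = (68 − m_{k+1}²)/d_k, a_{k+1} = ⌊(a₀ + m_{k+1})/d_{k+1}⌋ (starting m₀ = 0, d₀ = 1), with convergents p_k = a_k·p_{k-1} + p_{k-2}, q_k = a_k·q_{k-1} + q_{k-2} (p₋₁ = 1, q₋₁ = 0):
  k = 0: a₀ = 8; p₀/q₀ = 8/1; p₀² − 68·q₀² = 64 − 68 = -4.
  k = 1: m = 8, d = 4, a = ⌊(8 + 8)/4⌋ = 4; p/q = (4·8 + 1)/(4·1 + 0) = 33/4; p² − 68·q² = 1089 − 1088 = 1.
  The first convergent with p² − 68·q² = 1 gives the fundamental solution (x₁, y₁) = (33, 4).
Step 2: Apply the recurrence (x_{n+1}, y_{n+1}) = (x₁x_n + 68y₁y_n, x₁y_n + y₁x_n) repeatedly.
  From (x_1, y_1) = (33, 4): x_2 = 33·33 + 68·4·4 = 2177; y_2 = 33·4 + 4·33 = 264.
  From (x_2, y_2) = (2177, 264): x_3 = 33·2177 + 68·4·264 = 143649; y_3 = 33·264 + 4·2177 = 17420.
  From (x_3, y_3) = (143649, 17420): x_4 = 33·143649 + 68·4·17420 = 9478657; y_4 = 33·17420 + 4·143649 = 1149456.
Step 3: Verify x_4² - 68·y_4² = 89844938523649 - 89844938523648 = 1 (should be 1). ✓

(x_1, y_1) = (33, 4); (x_4, y_4) = (9478657, 1149456).


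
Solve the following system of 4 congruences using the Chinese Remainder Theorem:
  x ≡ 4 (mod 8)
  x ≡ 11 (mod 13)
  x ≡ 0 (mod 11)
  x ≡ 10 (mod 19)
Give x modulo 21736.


Product of moduli M = 8 · 13 · 11 · 19 = 21736.
Merge one congruence at a time:
  Start: x ≡ 4 (mod 8).
  Combine with x ≡ 11 (mod 13); new modulus lcm = 104.
    Write x = 4 + 8·t and substitute into x ≡ 11 (mod 13): 8·t ≡ 11 − 4 = 7 (mod 13).
    The inverse of 8 mod 13 is 5 (since 8·5 = 40 = 3·13 + 1), so t ≡ 5·7 = 35 ≡ 9 (mod 13).
    Then x = 4 + 8·9 = 76, valid modulo lcm(8, 13) = 104: x ≡ 76 (mod 104).
  Combine with x ≡ 0 (mod 11); new modulus lcm = 1144.
    Write x = 76 + 104·t and substitute into x ≡ 0 (mod 11): 104·t ≡ 0 − 76 = -76 (mod 11).
    Reduce coefficients mod 11: 5·t ≡ 1 (mod 11).
    The inverse of 5 mod 11 is 9 (since 5·9 = 45 = 4·11 + 1), so t ≡ 9·1 = 9 ≡ 9 (mod 11).
    Then x = 76 + 104·9 = 1012, valid modulo lcm(104, 11) = 1144: x ≡ 1012 (mod 1144).
  Combine with x ≡ 10 (mod 19); new modulus lcm = 21736.
    Write x = 1012 + 1144·t and substitute into x ≡ 10 (mod 19): 1144·t ≡ 10 − 1012 = -1002 (mod 19).
    Reduce coefficients mod 19: 4·t ≡ 5 (mod 19).
    The inverse of 4 mod 19 is 5 (since 4·5 = 20 = 1·19 + 1), so t ≡ 5·5 = 25 ≡ 6 (mod 19).
    Then x = 1012 + 1144·6 = 7876, valid modulo lcm(1144, 19) = 21736: x ≡ 7876 (mod 21736).
Verify against each original: 7876 mod 8 = 4, 7876 mod 13 = 11, 7876 mod 11 = 0, 7876 mod 19 = 10.

x ≡ 7876 (mod 21736).


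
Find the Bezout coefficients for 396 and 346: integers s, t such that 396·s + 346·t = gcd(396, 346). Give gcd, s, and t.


Euclidean algorithm on (396, 346) — divide until remainder is 0:
  396 = 1 · 346 + 50
  346 = 6 · 50 + 46
  50 = 1 · 46 + 4
  46 = 11 · 4 + 2
  4 = 2 · 2 + 0
gcd(396, 346) = 2.
Track Bezout coefficients alongside the remainders: start with r₀ = 396 = a·1 + b·0 (s = 1, t = 0) and r₁ = 346 = a·0 + b·1 (s = 0, t = 1); each new remainder r_{k+1} = r_{k-1} − q_k·r_k inherits s_{k+1} = s_{k-1} − q_k·s_k, t_{k+1} = t_{k-1} − q_k·t_k, so r_k = a·s_k + b·t_k at every step:
  q = 1: r = 50, s = 1 − 1·0 = 1, t = 0 − 1·1 = -1  (check: 396·1 + 346·(-1) = 50)
  q = 6: r = 46, s = 0 − 6·1 = -6, t = 1 − 6·(-1) = 7  (check: 396·(-6) + 346·7 = 46)
  q = 1: r = 4, s = 1 − 1·(-6) = 7, t = -1 − 1·7 = -8  (check: 396·7 + 346·(-8) = 4)
  q = 11: r = 2, s = -6 − 11·7 = -83, t = 7 − 11·(-8) = 95  (check: 396·(-83) + 346·95 = 2)
The row with r = 2 (the gcd) gives the Bezout coefficients s = -83, t = 95.
Result: 396 · (-83) + 346 · (95) = 2.

gcd(396, 346) = 2; s = -83, t = 95 (check: 396·(-83) + 346·95 = 2).


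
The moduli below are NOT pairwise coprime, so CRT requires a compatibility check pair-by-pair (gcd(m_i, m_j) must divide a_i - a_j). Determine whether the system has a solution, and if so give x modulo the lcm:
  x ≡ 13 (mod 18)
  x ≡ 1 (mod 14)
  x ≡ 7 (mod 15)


Moduli 18, 14, 15 are not pairwise coprime, so CRT works modulo lcm(m_i) when all pairwise compatibility conditions hold.
Pairwise compatibility: gcd(m_i, m_j) must divide a_i - a_j for every pair.
Merge one congruence at a time:
  Start: x ≡ 13 (mod 18).
  Combine with x ≡ 1 (mod 14): gcd(18, 14) = 2; 1 - 13 = -12, which IS divisible by 2, so compatible.
    Write x = 13 + 18·t and substitute into x ≡ 1 (mod 14): 18·t ≡ 1 − 13 = -12 (mod 14).
    Divide the congruence (and modulus) by g = 2: 9·t ≡ -6 (mod 7).
    Reduce coefficients mod 7: 2·t ≡ 1 (mod 7).
    The inverse of 2 mod 7 is 4 (since 2·4 = 8 = 1·7 + 1), so t ≡ 4·1 = 4 ≡ 4 (mod 7).
    Then x = 13 + 18·4 = 85, valid modulo lcm(18, 14) = 126: x ≡ 85 (mod 126).
  Combine with x ≡ 7 (mod 15): gcd(126, 15) = 3; 7 - 85 = -78, which IS divisible by 3, so compatible.
    Write x = 85 + 126·t and substitute into x ≡ 7 (mod 15): 126·t ≡ 7 − 85 = -78 (mod 15).
    Divide the congruence (and modulus) by g = 3: 42·t ≡ -26 (mod 5).
    Reduce coefficients mod 5: 2·t ≡ 4 (mod 5).
    The inverse of 2 mod 5 is 3 (since 2·3 = 6 = 1·5 + 1), so t ≡ 3·4 = 12 ≡ 2 (mod 5).
    Then x = 85 + 126·2 = 337, valid modulo lcm(126, 15) = 630: x ≡ 337 (mod 630).
Verify: 337 mod 18 = 13, 337 mod 14 = 1, 337 mod 15 = 7.

x ≡ 337 (mod 630).


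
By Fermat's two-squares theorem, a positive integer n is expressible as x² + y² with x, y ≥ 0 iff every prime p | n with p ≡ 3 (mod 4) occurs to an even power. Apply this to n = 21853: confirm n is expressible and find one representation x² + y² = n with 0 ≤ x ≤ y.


Step 1: Factor n = 21853 = 13 · 41^2.
Step 2: Check the mod-4 condition on each prime factor: 13 ≡ 1 (mod 4), exponent 1; 41 ≡ 1 (mod 4), exponent 2.
All primes ≡ 3 (mod 4) appear to even exponent (or don't appear), so by the two-squares theorem n IS expressible as a sum of two squares.
Step 3: Build a representation. Here n = 13 · 41 · 41 is a product of primes ≡ 1 (mod 4). Each prime p ≡ 1 (mod 4) is itself a sum of two squares; find a² by testing p − a² for a perfect square:
  13: 13 − 1² = 12, 13 − 2² = 9 = 3² ⇒ 13 = 2² + 3².
  41: 41 − 1² = 40, 41 − 2² = 37, 41 − 3² = 32, 41 − 4² = 25 = 5² ⇒ 41 = 4² + 5².
  Combine using the Brahmagupta–Fibonacci identity (a² + b²)(c² + d²) = (ac − bd)² + (ad + bc)² = (ac + bd)² + (ad − bc)²:
  13 · 41 = 533: from (2² + 3²)(4² + 5²), take (2·4 − 3·5, 2·5 + 3·4) = (8 − 15, 10 + 12) = (-7, 22); dropping signs (only squares matter) gives (7, 22); check 7² + 22² = 49 + 484 = 533 ✓.
  533 · 41 = 21853: from (7² + 22²)(4² + 5²), take (7·4 − 22·5, 7·5 + 22·4) = (28 − 110, 35 + 88) = (-82, 123); dropping signs (only squares matter) gives (82, 123); check 82² + 123² = 6724 + 15129 = 21853 ✓.
Step 4: Order so x ≤ y and verify: 82² + 123² = 6724 + 15129 = 21853 = n. ✓

n = 21853 = 82² + 123² (one valid representation with x ≤ y).


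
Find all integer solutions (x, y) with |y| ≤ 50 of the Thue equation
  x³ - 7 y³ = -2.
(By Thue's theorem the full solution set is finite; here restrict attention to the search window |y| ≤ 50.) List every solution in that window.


The equation is x³ - 7y³ = -2. For fixed y, x³ = 7·y³ − 2, so a solution requires the RHS to be a perfect cube.
Strategy: iterate y from -50 to 50, compute RHS = 7·y³ − 2, and check whether it is a (positive or negative) perfect cube.
Check small values of y:
  y = 0: RHS = -2 is not a perfect cube.
  y = 1: RHS = 5 is not a perfect cube.
  y = -1: RHS = -9 is not a perfect cube.
  y = 2: RHS = 54 is not a perfect cube.
  y = -2: RHS = -58 is not a perfect cube.
  y = 3: RHS = 187 is not a perfect cube.
  y = -3: RHS = -191 is not a perfect cube.
Continuing the search up to |y| = 50 finds no solutions either.
No (x, y) in the scanned range satisfies the equation.

No integer solutions with |y| ≤ 50.


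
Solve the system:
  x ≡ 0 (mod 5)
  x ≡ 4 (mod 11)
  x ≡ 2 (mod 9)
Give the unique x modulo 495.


Moduli 5, 11, 9 are pairwise coprime; by CRT there is a unique solution modulo M = 5 · 11 · 9 = 495.
Solve pairwise, accumulating the modulus:
  Start with x ≡ 0 (mod 5).
  Combine with x ≡ 4 (mod 11): since gcd(5, 11) = 1, we get a unique residue mod 55.
    Write x = 0 + 5·t and substitute into x ≡ 4 (mod 11): 5·t ≡ 4 − 0 = 4 (mod 11).
    The inverse of 5 mod 11 is 9 (since 5·9 = 45 = 4·11 + 1), so t ≡ 9·4 = 36 ≡ 3 (mod 11).
    Then x = 0 + 5·3 = 15, valid modulo lcm(5, 11) = 55: x ≡ 15 (mod 55).
  Combine with x ≡ 2 (mod 9): since gcd(55, 9) = 1, we get a unique residue mod 495.
    Write x = 15 + 55·t and substitute into x ≡ 2 (mod 9): 55·t ≡ 2 − 15 = -13 (mod 9).
    Reduce coefficients mod 9: 1·t ≡ 5 (mod 9).
    So t ≡ 5 (mod 9).
    Then x = 15 + 55·5 = 290, valid modulo lcm(55, 9) = 495: x ≡ 290 (mod 495).
Verify: 290 mod 5 = 0 ✓, 290 mod 11 = 4 ✓, 290 mod 9 = 2 ✓.

x ≡ 290 (mod 495).


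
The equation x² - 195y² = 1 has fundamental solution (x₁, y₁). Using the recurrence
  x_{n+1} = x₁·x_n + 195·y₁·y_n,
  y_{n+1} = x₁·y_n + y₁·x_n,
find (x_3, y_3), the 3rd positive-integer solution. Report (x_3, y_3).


Step 1: Find the fundamental solution (x₁, y₁) of x² - 195y² = 1.
  Expand √195 as a continued fraction. a₀ = ⌊√195⌋ = 13; iterate m_{k+1} = d_k·a_k − m_k, d_{k+1} = (195 − m_{k+1}²)/d_k, a_{k+1} = ⌊(a₀ + m_{k+1})/d_{k+1}⌋ (starting m₀ = 0, d₀ = 1), with convergents p_k = a_k·p_{k-1} + p_{k-2}, q_k = a_k·q_{k-1} + q_{k-2} (p₋₁ = 1, q₋₁ = 0):
  k = 0: a₀ = 13; p₀/q₀ = 13/1; p₀² − 195·q₀² = 169 − 195 = -26.
  k = 1: m = 13, d = 26, a = ⌊(13 + 13)/26⌋ = 1; p/q = (1·13 + 1)/(1·1 + 0) = 14/1; p² − 195·q² = 196 − 195 = 1.
  The first convergent with p² − 195·q² = 1 gives the fundamental solution (x₁, y₁) = (14, 1).
Step 2: Apply the recurrence (x_{n+1}, y_{n+1}) = (x₁x_n + 195y₁y_n, x₁y_n + y₁x_n) repeatedly.
  From (x_1, y_1) = (14, 1): x_2 = 14·14 + 195·1·1 = 391; y_2 = 14·1 + 1·14 = 28.
  From (x_2, y_2) = (391, 28): x_3 = 14·391 + 195·1·28 = 10934; y_3 = 14·28 + 1·391 = 783.
Step 3: Verify x_3² - 195·y_3² = 119552356 - 119552355 = 1 (should be 1). ✓

(x_1, y_1) = (14, 1); (x_3, y_3) = (10934, 783).


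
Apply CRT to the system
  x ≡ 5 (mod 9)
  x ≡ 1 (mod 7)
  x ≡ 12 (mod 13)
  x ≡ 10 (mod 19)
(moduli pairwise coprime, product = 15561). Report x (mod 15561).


Product of moduli M = 9 · 7 · 13 · 19 = 15561.
Merge one congruence at a time:
  Start: x ≡ 5 (mod 9).
  Combine with x ≡ 1 (mod 7); new modulus lcm = 63.
    Write x = 5 + 9·t and substitute into x ≡ 1 (mod 7): 9·t ≡ 1 − 5 = -4 (mod 7).
    Reduce coefficients mod 7: 2·t ≡ 3 (mod 7).
    The inverse of 2 mod 7 is 4 (since 2·4 = 8 = 1·7 + 1), so t ≡ 4·3 = 12 ≡ 5 (mod 7).
    Then x = 5 + 9·5 = 50, valid modulo lcm(9, 7) = 63: x ≡ 50 (mod 63).
  Combine with x ≡ 12 (mod 13); new modulus lcm = 819.
    Write x = 50 + 63·t and substitute into x ≡ 12 (mod 13): 63·t ≡ 12 − 50 = -38 (mod 13).
    Reduce coefficients mod 13: 11·t ≡ 1 (mod 13).
    The inverse of 11 mod 13 is 6 (since 11·6 = 66 = 5·13 + 1), so t ≡ 6·1 = 6 ≡ 6 (mod 13).
    Then x = 50 + 63·6 = 428, valid modulo lcm(63, 13) = 819: x ≡ 428 (mod 819).
  Combine with x ≡ 10 (mod 19); new modulus lcm = 15561.
    Write x = 428 + 819·t and substitute into x ≡ 10 (mod 19): 819·t ≡ 10 − 428 = -418 (mod 19).
    Reduce coefficients mod 19: 2·t ≡ 0 (mod 19).
    The inverse of 2 mod 19 is 10 (since 2·10 = 20 = 1·19 + 1), so t ≡ 10·0 = 0 ≡ 0 (mod 19).
    Then x = 428 + 819·0 = 428, valid modulo lcm(819, 19) = 15561: x ≡ 428 (mod 15561).
Verify against each original: 428 mod 9 = 5, 428 mod 7 = 1, 428 mod 13 = 12, 428 mod 19 = 10.

x ≡ 428 (mod 15561).


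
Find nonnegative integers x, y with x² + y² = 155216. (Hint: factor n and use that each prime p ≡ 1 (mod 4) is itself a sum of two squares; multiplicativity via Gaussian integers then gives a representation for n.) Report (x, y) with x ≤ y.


Step 1: Factor n = 155216 = 2^4 · 89 · 109.
Step 2: Check the mod-4 condition on each prime factor: 2 = 2 (special); 89 ≡ 1 (mod 4), exponent 1; 109 ≡ 1 (mod 4), exponent 1.
All primes ≡ 3 (mod 4) appear to even exponent (or don't appear), so by the two-squares theorem n IS expressible as a sum of two squares.
Step 3: Build a representation. Group n = k² · m with k = 4 and m = 89 · 109 = 9701 (a product of primes ≡ 1 (mod 4)); a representation of m scales to one of n via (k·x)² + (k·y)² = k²(x² + y²). Each prime p ≡ 1 (mod 4) is itself a sum of two squares; find a² by testing p − a² for a perfect square:
  89: 89 − 1² = 88, 89 − 2² = 85, 89 − 3² = 80, 89 − 4² = 73, 89 − 5² = 64 = 8² ⇒ 89 = 5² + 8².
  109: 109 − 1² = 108, 109 − 2² = 105, 109 − 3² = 100 = 10² ⇒ 109 = 3² + 10².
  Combine using the Brahmagupta–Fibonacci identity (a² + b²)(c² + d²) = (ac − bd)² + (ad + bc)² = (ac + bd)² + (ad − bc)²:
  89 · 109 = 9701: from (5² + 8²)(3² + 10²), take (5·3 − 8·10, 5·10 + 8·3) = (15 − 80, 50 + 24) = (-65, 74); dropping signs (only squares matter) gives (65, 74); check 65² + 74² = 4225 + 5476 = 9701 ✓.
  Scale by k = 4: (4·65, 4·74) = (260, 296).
Step 4: Order so x ≤ y and verify: 260² + 296² = 67600 + 87616 = 155216 = n. ✓

n = 155216 = 260² + 296² (one valid representation with x ≤ y).


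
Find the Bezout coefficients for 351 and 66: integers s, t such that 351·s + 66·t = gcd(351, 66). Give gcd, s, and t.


Euclidean algorithm on (351, 66) — divide until remainder is 0:
  351 = 5 · 66 + 21
  66 = 3 · 21 + 3
  21 = 7 · 3 + 0
gcd(351, 66) = 3.
Track Bezout coefficients alongside the remainders: start with r₀ = 351 = a·1 + b·0 (s = 1, t = 0) and r₁ = 66 = a·0 + b·1 (s = 0, t = 1); each new remainder r_{k+1} = r_{k-1} − q_k·r_k inherits s_{k+1} = s_{k-1} − q_k·s_k, t_{k+1} = t_{k-1} − q_k·t_k, so r_k = a·s_k + b·t_k at every step:
  q = 5: r = 21, s = 1 − 5·0 = 1, t = 0 − 5·1 = -5  (check: 351·1 + 66·(-5) = 21)
  q = 3: r = 3, s = 0 − 3·1 = -3, t = 1 − 3·(-5) = 16  (check: 351·(-3) + 66·16 = 3)
The row with r = 3 (the gcd) gives the Bezout coefficients s = -3, t = 16.
Result: 351 · (-3) + 66 · (16) = 3.

gcd(351, 66) = 3; s = -3, t = 16 (check: 351·(-3) + 66·16 = 3).


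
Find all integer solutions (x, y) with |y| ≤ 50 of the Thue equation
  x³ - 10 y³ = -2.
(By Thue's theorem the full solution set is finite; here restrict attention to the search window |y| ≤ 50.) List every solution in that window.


The equation is x³ - 10y³ = -2. For fixed y, x³ = 10·y³ − 2, so a solution requires the RHS to be a perfect cube.
Strategy: iterate y from -50 to 50, compute RHS = 10·y³ − 2, and check whether it is a (positive or negative) perfect cube.
Check small values of y:
  y = 0: RHS = -2 is not a perfect cube.
  y = 1: RHS = 8 = (2)³ ⇒ x = 2 works.
  y = -1: RHS = -12 is not a perfect cube.
  y = 2: RHS = 78 is not a perfect cube.
  y = -2: RHS = -82 is not a perfect cube.
  y = 3: RHS = 268 is not a perfect cube.
  y = -3: RHS = -272 is not a perfect cube.
Continuing the search up to |y| = 50 finds no further solutions beyond those listed.
Collected solutions: (2, 1).

Solutions (with |y| ≤ 50): (2, 1).


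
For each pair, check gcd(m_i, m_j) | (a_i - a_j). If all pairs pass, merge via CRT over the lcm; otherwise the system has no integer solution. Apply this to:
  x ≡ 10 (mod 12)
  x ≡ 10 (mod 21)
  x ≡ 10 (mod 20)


Moduli 12, 21, 20 are not pairwise coprime, so CRT works modulo lcm(m_i) when all pairwise compatibility conditions hold.
Pairwise compatibility: gcd(m_i, m_j) must divide a_i - a_j for every pair.
Merge one congruence at a time:
  Start: x ≡ 10 (mod 12).
  Combine with x ≡ 10 (mod 21): gcd(12, 21) = 3; 10 - 10 = 0, which IS divisible by 3, so compatible.
    Write x = 10 + 12·t and substitute into x ≡ 10 (mod 21): 12·t ≡ 10 − 10 = 0 (mod 21).
    Divide the congruence (and modulus) by g = 3: 4·t ≡ 0 (mod 7).
    The inverse of 4 mod 7 is 2 (since 4·2 = 8 = 1·7 + 1), so t ≡ 2·0 = 0 ≡ 0 (mod 7).
    Then x = 10 + 12·0 = 10, valid modulo lcm(12, 21) = 84: x ≡ 10 (mod 84).
  Combine with x ≡ 10 (mod 20): gcd(84, 20) = 4; 10 - 10 = 0, which IS divisible by 4, so compatible.
    Write x = 10 + 84·t and substitute into x ≡ 10 (mod 20): 84·t ≡ 10 − 10 = 0 (mod 20).
    Divide the congruence (and modulus) by g = 4: 21·t ≡ 0 (mod 5).
    Reduce coefficients mod 5: 1·t ≡ 0 (mod 5).
    So t ≡ 0 (mod 5).
    Then x = 10 + 84·0 = 10, valid modulo lcm(84, 20) = 420: x ≡ 10 (mod 420).
Verify: 10 mod 12 = 10, 10 mod 21 = 10, 10 mod 20 = 10.

x ≡ 10 (mod 420).


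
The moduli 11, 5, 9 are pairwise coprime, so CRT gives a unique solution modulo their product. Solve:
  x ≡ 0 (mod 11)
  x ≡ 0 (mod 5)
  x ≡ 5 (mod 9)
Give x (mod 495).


Moduli 11, 5, 9 are pairwise coprime; by CRT there is a unique solution modulo M = 11 · 5 · 9 = 495.
Solve pairwise, accumulating the modulus:
  Start with x ≡ 0 (mod 11).
  Combine with x ≡ 0 (mod 5): since gcd(11, 5) = 1, we get a unique residue mod 55.
    Write x = 0 + 11·t and substitute into x ≡ 0 (mod 5): 11·t ≡ 0 − 0 = 0 (mod 5).
    Reduce coefficients mod 5: 1·t ≡ 0 (mod 5).
    So t ≡ 0 (mod 5).
    Then x = 0 + 11·0 = 0, valid modulo lcm(11, 5) = 55: x ≡ 0 (mod 55).
  Combine with x ≡ 5 (mod 9): since gcd(55, 9) = 1, we get a unique residue mod 495.
    Write x = 0 + 55·t and substitute into x ≡ 5 (mod 9): 55·t ≡ 5 − 0 = 5 (mod 9).
    Reduce coefficients mod 9: 1·t ≡ 5 (mod 9).
    So t ≡ 5 (mod 9).
    Then x = 0 + 55·5 = 275, valid modulo lcm(55, 9) = 495: x ≡ 275 (mod 495).
Verify: 275 mod 11 = 0 ✓, 275 mod 5 = 0 ✓, 275 mod 9 = 5 ✓.

x ≡ 275 (mod 495).


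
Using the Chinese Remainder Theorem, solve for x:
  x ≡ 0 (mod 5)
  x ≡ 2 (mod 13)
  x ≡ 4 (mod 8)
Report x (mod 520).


Moduli 5, 13, 8 are pairwise coprime; by CRT there is a unique solution modulo M = 5 · 13 · 8 = 520.
Solve pairwise, accumulating the modulus:
  Start with x ≡ 0 (mod 5).
  Combine with x ≡ 2 (mod 13): since gcd(5, 13) = 1, we get a unique residue mod 65.
    Write x = 0 + 5·t and substitute into x ≡ 2 (mod 13): 5·t ≡ 2 − 0 = 2 (mod 13).
    The inverse of 5 mod 13 is 8 (since 5·8 = 40 = 3·13 + 1), so t ≡ 8·2 = 16 ≡ 3 (mod 13).
    Then x = 0 + 5·3 = 15, valid modulo lcm(5, 13) = 65: x ≡ 15 (mod 65).
  Combine with x ≡ 4 (mod 8): since gcd(65, 8) = 1, we get a unique residue mod 520.
    Write x = 15 + 65·t and substitute into x ≡ 4 (mod 8): 65·t ≡ 4 − 15 = -11 (mod 8).
    Reduce coefficients mod 8: 1·t ≡ 5 (mod 8).
    So t ≡ 5 (mod 8).
    Then x = 15 + 65·5 = 340, valid modulo lcm(65, 8) = 520: x ≡ 340 (mod 520).
Verify: 340 mod 5 = 0 ✓, 340 mod 13 = 2 ✓, 340 mod 8 = 4 ✓.

x ≡ 340 (mod 520).


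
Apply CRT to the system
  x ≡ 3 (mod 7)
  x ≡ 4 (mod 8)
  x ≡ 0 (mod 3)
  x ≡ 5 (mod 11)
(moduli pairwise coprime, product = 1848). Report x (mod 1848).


Product of moduli M = 7 · 8 · 3 · 11 = 1848.
Merge one congruence at a time:
  Start: x ≡ 3 (mod 7).
  Combine with x ≡ 4 (mod 8); new modulus lcm = 56.
    Write x = 3 + 7·t and substitute into x ≡ 4 (mod 8): 7·t ≡ 4 − 3 = 1 (mod 8).
    The inverse of 7 mod 8 is 7 (since 7·7 = 49 = 6·8 + 1), so t ≡ 7·1 = 7 ≡ 7 (mod 8).
    Then x = 3 + 7·7 = 52, valid modulo lcm(7, 8) = 56: x ≡ 52 (mod 56).
  Combine with x ≡ 0 (mod 3); new modulus lcm = 168.
    Write x = 52 + 56·t and substitute into x ≡ 0 (mod 3): 56·t ≡ 0 − 52 = -52 (mod 3).
    Reduce coefficients mod 3: 2·t ≡ 2 (mod 3).
    The inverse of 2 mod 3 is 2 (since 2·2 = 4 = 1·3 + 1), so t ≡ 2·2 = 4 ≡ 1 (mod 3).
    Then x = 52 + 56·1 = 108, valid modulo lcm(56, 3) = 168: x ≡ 108 (mod 168).
  Combine with x ≡ 5 (mod 11); new modulus lcm = 1848.
    Write x = 108 + 168·t and substitute into x ≡ 5 (mod 11): 168·t ≡ 5 − 108 = -103 (mod 11).
    Reduce coefficients mod 11: 3·t ≡ 7 (mod 11).
    The inverse of 3 mod 11 is 4 (since 3·4 = 12 = 1·11 + 1), so t ≡ 4·7 = 28 ≡ 6 (mod 11).
    Then x = 108 + 168·6 = 1116, valid modulo lcm(168, 11) = 1848: x ≡ 1116 (mod 1848).
Verify against each original: 1116 mod 7 = 3, 1116 mod 8 = 4, 1116 mod 3 = 0, 1116 mod 11 = 5.

x ≡ 1116 (mod 1848).


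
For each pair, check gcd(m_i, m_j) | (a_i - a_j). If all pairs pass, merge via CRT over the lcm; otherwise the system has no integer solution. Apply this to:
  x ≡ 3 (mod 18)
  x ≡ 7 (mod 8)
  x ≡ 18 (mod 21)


Moduli 18, 8, 21 are not pairwise coprime, so CRT works modulo lcm(m_i) when all pairwise compatibility conditions hold.
Pairwise compatibility: gcd(m_i, m_j) must divide a_i - a_j for every pair.
Merge one congruence at a time:
  Start: x ≡ 3 (mod 18).
  Combine with x ≡ 7 (mod 8): gcd(18, 8) = 2; 7 - 3 = 4, which IS divisible by 2, so compatible.
    Write x = 3 + 18·t and substitute into x ≡ 7 (mod 8): 18·t ≡ 7 − 3 = 4 (mod 8).
    Divide the congruence (and modulus) by g = 2: 9·t ≡ 2 (mod 4).
    Reduce coefficients mod 4: 1·t ≡ 2 (mod 4).
    So t ≡ 2 (mod 4).
    Then x = 3 + 18·2 = 39, valid modulo lcm(18, 8) = 72: x ≡ 39 (mod 72).
  Combine with x ≡ 18 (mod 21): gcd(72, 21) = 3; 18 - 39 = -21, which IS divisible by 3, so compatible.
    Write x = 39 + 72·t and substitute into x ≡ 18 (mod 21): 72·t ≡ 18 − 39 = -21 (mod 21).
    Divide the congruence (and modulus) by g = 3: 24·t ≡ -7 (mod 7).
    Reduce coefficients mod 7: 3·t ≡ 0 (mod 7).
    The inverse of 3 mod 7 is 5 (since 3·5 = 15 = 2·7 + 1), so t ≡ 5·0 = 0 ≡ 0 (mod 7).
    Then x = 39 + 72·0 = 39, valid modulo lcm(72, 21) = 504: x ≡ 39 (mod 504).
Verify: 39 mod 18 = 3, 39 mod 8 = 7, 39 mod 21 = 18.

x ≡ 39 (mod 504).


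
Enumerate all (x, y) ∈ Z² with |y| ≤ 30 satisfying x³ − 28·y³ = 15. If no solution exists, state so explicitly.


The equation is x³ - 28y³ = 15. For fixed y, x³ = 28·y³ + 15, so a solution requires the RHS to be a perfect cube.
Strategy: iterate y from -30 to 30, compute RHS = 28·y³ + 15, and check whether it is a (positive or negative) perfect cube.
Check small values of y:
  y = 0: RHS = 15 is not a perfect cube.
  y = 1: RHS = 43 is not a perfect cube.
  y = -1: RHS = -13 is not a perfect cube.
  y = 2: RHS = 239 is not a perfect cube.
  y = -2: RHS = -209 is not a perfect cube.
  y = 3: RHS = 771 is not a perfect cube.
  y = -3: RHS = -741 is not a perfect cube.
Continuing the search up to |y| = 30 finds no solutions either.
No (x, y) in the scanned range satisfies the equation.

No integer solutions with |y| ≤ 30.


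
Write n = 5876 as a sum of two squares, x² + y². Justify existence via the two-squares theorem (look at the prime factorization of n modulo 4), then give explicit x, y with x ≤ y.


Step 1: Factor n = 5876 = 2^2 · 13 · 113.
Step 2: Check the mod-4 condition on each prime factor: 2 = 2 (special); 13 ≡ 1 (mod 4), exponent 1; 113 ≡ 1 (mod 4), exponent 1.
All primes ≡ 3 (mod 4) appear to even exponent (or don't appear), so by the two-squares theorem n IS expressible as a sum of two squares.
Step 3: Build a representation. Group n = k² · m with k = 2 and m = 13 · 113 = 1469 (a product of primes ≡ 1 (mod 4)); a representation of m scales to one of n via (k·x)² + (k·y)² = k²(x² + y²). Each prime p ≡ 1 (mod 4) is itself a sum of two squares; find a² by testing p − a² for a perfect square:
  13: 13 − 1² = 12, 13 − 2² = 9 = 3² ⇒ 13 = 2² + 3².
  113: 113 − 1² = 112, 113 − 2² = 109, 113 − 3² = 104, 113 − 4² = 97, 113 − 5² = 88, 113 − 6² = 77, 113 − 7² = 64 = 8² ⇒ 113 = 7² + 8².
  Combine using the Brahmagupta–Fibonacci identity (a² + b²)(c² + d²) = (ac − bd)² + (ad + bc)² = (ac + bd)² + (ad − bc)²:
  13 · 113 = 1469: from (2² + 3²)(7² + 8²), take (2·7 − 3·8, 2·8 + 3·7) = (14 − 24, 16 + 21) = (-10, 37); dropping signs (only squares matter) gives (10, 37); check 10² + 37² = 100 + 1369 = 1469 ✓.
  Scale by k = 2: (2·10, 2·37) = (20, 74).
Step 4: Order so x ≤ y and verify: 20² + 74² = 400 + 5476 = 5876 = n. ✓

n = 5876 = 20² + 74² (one valid representation with x ≤ y).


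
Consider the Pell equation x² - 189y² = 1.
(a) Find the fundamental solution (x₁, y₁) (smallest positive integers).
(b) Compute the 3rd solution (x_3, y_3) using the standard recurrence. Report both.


Step 1: Find the fundamental solution (x₁, y₁) of x² - 189y² = 1.
  Expand √189 as a continued fraction. a₀ = ⌊√189⌋ = 13; iterate m_{k+1} = d_k·a_k − m_k, d_{k+1} = (189 − m_{k+1}²)/d_k, a_{k+1} = ⌊(a₀ + m_{k+1})/d_{k+1}⌋ (starting m₀ = 0, d₀ = 1), with convergents p_k = a_k·p_{k-1} + p_{k-2}, q_k = a_k·q_{k-1} + q_{k-2} (p₋₁ = 1, q₋₁ = 0):
  k = 0: a₀ = 13; p₀/q₀ = 13/1; p₀² − 189·q₀² = 169 − 189 = -20.
  k = 1: m = 13, d = 20, a = ⌊(13 + 13)/20⌋ = 1; p/q = (1·13 + 1)/(1·1 + 0) = 14/1; p² − 189·q² = 196 − 189 = 7.
  k = 2: m = 7, d = 7, a = ⌊(13 + 7)/7⌋ = 2; p/q = (2·14 + 13)/(2·1 + 1) = 41/3; p² − 189·q² = 1681 − 1701 = -20.
  k = 3: m = 7, d = 20, a = ⌊(13 + 7)/20⌋ = 1; p/q = (1·41 + 14)/(1·3 + 1) = 55/4; p² − 189·q² = 3025 − 3024 = 1.
  The first convergent with p² − 189·q² = 1 gives the fundamental solution (x₁, y₁) = (55, 4).
Step 2: Apply the recurrence (x_{n+1}, y_{n+1}) = (x₁x_n + 189y₁y_n, x₁y_n + y₁x_n) repeatedly.
  From (x_1, y_1) = (55, 4): x_2 = 55·55 + 189·4·4 = 6049; y_2 = 55·4 + 4·55 = 440.
  From (x_2, y_2) = (6049, 440): x_3 = 55·6049 + 189·4·440 = 665335; y_3 = 55·440 + 4·6049 = 48396.
Step 3: Verify x_3² - 189·y_3² = 442670662225 - 442670662224 = 1 (should be 1). ✓

(x_1, y_1) = (55, 4); (x_3, y_3) = (665335, 48396).


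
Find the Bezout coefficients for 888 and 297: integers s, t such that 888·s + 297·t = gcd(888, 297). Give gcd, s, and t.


Euclidean algorithm on (888, 297) — divide until remainder is 0:
  888 = 2 · 297 + 294
  297 = 1 · 294 + 3
  294 = 98 · 3 + 0
gcd(888, 297) = 3.
Track Bezout coefficients alongside the remainders: start with r₀ = 888 = a·1 + b·0 (s = 1, t = 0) and r₁ = 297 = a·0 + b·1 (s = 0, t = 1); each new remainder r_{k+1} = r_{k-1} − q_k·r_k inherits s_{k+1} = s_{k-1} − q_k·s_k, t_{k+1} = t_{k-1} − q_k·t_k, so r_k = a·s_k + b·t_k at every step:
  q = 2: r = 294, s = 1 − 2·0 = 1, t = 0 − 2·1 = -2  (check: 888·1 + 297·(-2) = 294)
  q = 1: r = 3, s = 0 − 1·1 = -1, t = 1 − 1·(-2) = 3  (check: 888·(-1) + 297·3 = 3)
The row with r = 3 (the gcd) gives the Bezout coefficients s = -1, t = 3.
Result: 888 · (-1) + 297 · (3) = 3.

gcd(888, 297) = 3; s = -1, t = 3 (check: 888·(-1) + 297·3 = 3).


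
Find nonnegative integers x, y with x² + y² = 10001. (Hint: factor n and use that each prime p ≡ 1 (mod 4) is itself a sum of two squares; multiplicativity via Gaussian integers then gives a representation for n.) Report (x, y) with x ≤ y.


Step 1: Factor n = 10001 = 73 · 137.
Step 2: Check the mod-4 condition on each prime factor: 73 ≡ 1 (mod 4), exponent 1; 137 ≡ 1 (mod 4), exponent 1.
All primes ≡ 3 (mod 4) appear to even exponent (or don't appear), so by the two-squares theorem n IS expressible as a sum of two squares.
Step 3: Build a representation. Here n = 73 · 137 is a product of primes ≡ 1 (mod 4). Each prime p ≡ 1 (mod 4) is itself a sum of two squares; find a² by testing p − a² for a perfect square:
  73: 73 − 1² = 72, 73 − 2² = 69, 73 − 3² = 64 = 8² ⇒ 73 = 3² + 8².
  137: 137 − 1² = 136, 137 − 2² = 133, 137 − 3² = 128, 137 − 4² = 121 = 11² ⇒ 137 = 4² + 11².
  Combine using the Brahmagupta–Fibonacci identity (a² + b²)(c² + d²) = (ac − bd)² + (ad + bc)² = (ac + bd)² + (ad − bc)²:
  73 · 137 = 10001: from (3² + 8²)(4² + 11²), take (3·4 − 8·11, 3·11 + 8·4) = (12 − 88, 33 + 32) = (-76, 65); dropping signs (only squares matter) gives (76, 65); check 76² + 65² = 5776 + 4225 = 10001 ✓.
Step 4: Order so x ≤ y and verify: 65² + 76² = 4225 + 5776 = 10001 = n. ✓

n = 10001 = 65² + 76² (one valid representation with x ≤ y).


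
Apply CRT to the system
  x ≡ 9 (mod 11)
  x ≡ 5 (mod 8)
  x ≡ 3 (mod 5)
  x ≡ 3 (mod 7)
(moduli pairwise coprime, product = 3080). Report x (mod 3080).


Product of moduli M = 11 · 8 · 5 · 7 = 3080.
Merge one congruence at a time:
  Start: x ≡ 9 (mod 11).
  Combine with x ≡ 5 (mod 8); new modulus lcm = 88.
    Write x = 9 + 11·t and substitute into x ≡ 5 (mod 8): 11·t ≡ 5 − 9 = -4 (mod 8).
    Reduce coefficients mod 8: 3·t ≡ 4 (mod 8).
    The inverse of 3 mod 8 is 3 (since 3·3 = 9 = 1·8 + 1), so t ≡ 3·4 = 12 ≡ 4 (mod 8).
    Then x = 9 + 11·4 = 53, valid modulo lcm(11, 8) = 88: x ≡ 53 (mod 88).
  Combine with x ≡ 3 (mod 5); new modulus lcm = 440.
    Write x = 53 + 88·t and substitute into x ≡ 3 (mod 5): 88·t ≡ 3 − 53 = -50 (mod 5).
    Reduce coefficients mod 5: 3·t ≡ 0 (mod 5).
    The inverse of 3 mod 5 is 2 (since 3·2 = 6 = 1·5 + 1), so t ≡ 2·0 = 0 ≡ 0 (mod 5).
    Then x = 53 + 88·0 = 53, valid modulo lcm(88, 5) = 440: x ≡ 53 (mod 440).
  Combine with x ≡ 3 (mod 7); new modulus lcm = 3080.
    Write x = 53 + 440·t and substitute into x ≡ 3 (mod 7): 440·t ≡ 3 − 53 = -50 (mod 7).
    Reduce coefficients mod 7: 6·t ≡ 6 (mod 7).
    The inverse of 6 mod 7 is 6 (since 6·6 = 36 = 5·7 + 1), so t ≡ 6·6 = 36 ≡ 1 (mod 7).
    Then x = 53 + 440·1 = 493, valid modulo lcm(440, 7) = 3080: x ≡ 493 (mod 3080).
Verify against each original: 493 mod 11 = 9, 493 mod 8 = 5, 493 mod 5 = 3, 493 mod 7 = 3.

x ≡ 493 (mod 3080).


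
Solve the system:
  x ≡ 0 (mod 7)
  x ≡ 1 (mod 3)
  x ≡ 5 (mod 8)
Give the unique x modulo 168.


Moduli 7, 3, 8 are pairwise coprime; by CRT there is a unique solution modulo M = 7 · 3 · 8 = 168.
Solve pairwise, accumulating the modulus:
  Start with x ≡ 0 (mod 7).
  Combine with x ≡ 1 (mod 3): since gcd(7, 3) = 1, we get a unique residue mod 21.
    Write x = 0 + 7·t and substitute into x ≡ 1 (mod 3): 7·t ≡ 1 − 0 = 1 (mod 3).
    Reduce coefficients mod 3: 1·t ≡ 1 (mod 3).
    So t ≡ 1 (mod 3).
    Then x = 0 + 7·1 = 7, valid modulo lcm(7, 3) = 21: x ≡ 7 (mod 21).
  Combine with x ≡ 5 (mod 8): since gcd(21, 8) = 1, we get a unique residue mod 168.
    Write x = 7 + 21·t and substitute into x ≡ 5 (mod 8): 21·t ≡ 5 − 7 = -2 (mod 8).
    Reduce coefficients mod 8: 5·t ≡ 6 (mod 8).
    The inverse of 5 mod 8 is 5 (since 5·5 = 25 = 3·8 + 1), so t ≡ 5·6 = 30 ≡ 6 (mod 8).
    Then x = 7 + 21·6 = 133, valid modulo lcm(21, 8) = 168: x ≡ 133 (mod 168).
Verify: 133 mod 7 = 0 ✓, 133 mod 3 = 1 ✓, 133 mod 8 = 5 ✓.

x ≡ 133 (mod 168).
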